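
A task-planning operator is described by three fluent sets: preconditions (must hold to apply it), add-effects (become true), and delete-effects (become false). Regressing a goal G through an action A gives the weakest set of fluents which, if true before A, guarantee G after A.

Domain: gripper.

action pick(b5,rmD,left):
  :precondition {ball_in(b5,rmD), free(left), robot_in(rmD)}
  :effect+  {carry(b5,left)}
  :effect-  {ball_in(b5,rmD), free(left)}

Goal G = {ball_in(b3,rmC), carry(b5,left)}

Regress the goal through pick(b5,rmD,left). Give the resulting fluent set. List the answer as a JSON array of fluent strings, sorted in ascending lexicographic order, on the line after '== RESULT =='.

Compute (G \ add) ∪ pre:
  G ∩ del = {}  (empty — regression defined)
  G \ add = {ball_in(b3,rmC), carry(b5,left)} \ {carry(b5,left)} = {ball_in(b3,rmC)}
  ∪ pre   = {ball_in(b3,rmC)} ∪ {ball_in(b5,rmD), free(left), robot_in(rmD)}
          = {ball_in(b3,rmC), ball_in(b5,rmD), free(left), robot_in(rmD)}

== RESULT ==
["ball_in(b3,rmC)", "ball_in(b5,rmD)", "free(left)", "robot_in(rmD)"]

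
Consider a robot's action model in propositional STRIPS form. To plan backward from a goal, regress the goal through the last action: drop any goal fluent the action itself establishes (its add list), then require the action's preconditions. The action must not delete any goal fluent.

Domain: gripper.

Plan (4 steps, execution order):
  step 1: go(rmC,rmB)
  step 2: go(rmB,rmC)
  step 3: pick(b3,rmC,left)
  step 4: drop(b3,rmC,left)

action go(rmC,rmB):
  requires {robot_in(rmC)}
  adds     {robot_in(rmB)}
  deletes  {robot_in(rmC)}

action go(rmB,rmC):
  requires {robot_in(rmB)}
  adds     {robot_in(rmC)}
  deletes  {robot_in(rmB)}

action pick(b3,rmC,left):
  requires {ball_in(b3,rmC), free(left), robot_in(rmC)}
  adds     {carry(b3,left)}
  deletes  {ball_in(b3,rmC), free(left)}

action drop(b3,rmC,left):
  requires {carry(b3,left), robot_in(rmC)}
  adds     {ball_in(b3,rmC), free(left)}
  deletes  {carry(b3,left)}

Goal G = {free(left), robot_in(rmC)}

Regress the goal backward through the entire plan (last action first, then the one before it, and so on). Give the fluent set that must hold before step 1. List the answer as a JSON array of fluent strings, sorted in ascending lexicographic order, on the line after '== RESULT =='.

Work backward from the goal:
  through step 4 (drop(b3,rmC,left)): drop {free(left)}, keep {robot_in(rmC)}, require {carry(b3,left), robot_in(rmC)}
    → {carry(b3,left), robot_in(rmC)}
  through step 3 (pick(b3,rmC,left)): drop {carry(b3,left)}, keep {robot_in(rmC)}, require {ball_in(b3,rmC), free(left), robot_in(rmC)}
    → {ball_in(b3,rmC), free(left), robot_in(rmC)}
  through step 2 (go(rmB,rmC)): drop {robot_in(rmC)}, keep {ball_in(b3,rmC), free(left)}, require {robot_in(rmB)}
    → {ball_in(b3,rmC), free(left), robot_in(rmB)}
  through step 1 (go(rmC,rmB)): drop {robot_in(rmB)}, keep {ball_in(b3,rmC), free(left)}, require {robot_in(rmC)}
    → {ball_in(b3,rmC), free(left), robot_in(rmC)}

== RESULT ==
["ball_in(b3,rmC)", "free(left)", "robot_in(rmC)"]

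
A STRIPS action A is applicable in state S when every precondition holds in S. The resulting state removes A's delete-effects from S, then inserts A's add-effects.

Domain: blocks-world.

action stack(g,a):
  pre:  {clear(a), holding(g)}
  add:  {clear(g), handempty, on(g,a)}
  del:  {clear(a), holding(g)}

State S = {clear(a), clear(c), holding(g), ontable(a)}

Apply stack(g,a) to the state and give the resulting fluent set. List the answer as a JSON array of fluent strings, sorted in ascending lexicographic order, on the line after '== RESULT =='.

Progress:
  pre ⊆ S: {clear(a), holding(g)} ⊆ S  — applicable
  S \ del = {clear(c), ontable(a)}
  ∪ add   = {clear(c), clear(g), handempty, on(g,a), ontable(a)}

== RESULT ==
["clear(c)", "clear(g)", "handempty", "on(g,a)", "ontable(a)"]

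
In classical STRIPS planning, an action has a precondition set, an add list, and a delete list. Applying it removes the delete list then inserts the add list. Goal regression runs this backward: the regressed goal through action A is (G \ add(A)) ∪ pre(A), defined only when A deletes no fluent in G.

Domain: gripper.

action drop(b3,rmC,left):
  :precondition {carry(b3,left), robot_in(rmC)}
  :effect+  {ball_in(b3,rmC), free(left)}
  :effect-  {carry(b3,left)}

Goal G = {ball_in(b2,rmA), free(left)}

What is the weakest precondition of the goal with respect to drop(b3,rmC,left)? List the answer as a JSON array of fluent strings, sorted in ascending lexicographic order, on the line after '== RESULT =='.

Compute (G \ add) ∪ pre:
  G ∩ del = {}  (empty — regression defined)
  G \ add = {ball_in(b2,rmA), free(left)} \ {ball_in(b3,rmC), free(left)} = {ball_in(b2,rmA)}
  ∪ pre   = {ball_in(b2,rmA)} ∪ {carry(b3,left), robot_in(rmC)}
          = {ball_in(b2,rmA), carry(b3,left), robot_in(rmC)}

== RESULT ==
["ball_in(b2,rmA)", "carry(b3,left)", "robot_in(rmC)"]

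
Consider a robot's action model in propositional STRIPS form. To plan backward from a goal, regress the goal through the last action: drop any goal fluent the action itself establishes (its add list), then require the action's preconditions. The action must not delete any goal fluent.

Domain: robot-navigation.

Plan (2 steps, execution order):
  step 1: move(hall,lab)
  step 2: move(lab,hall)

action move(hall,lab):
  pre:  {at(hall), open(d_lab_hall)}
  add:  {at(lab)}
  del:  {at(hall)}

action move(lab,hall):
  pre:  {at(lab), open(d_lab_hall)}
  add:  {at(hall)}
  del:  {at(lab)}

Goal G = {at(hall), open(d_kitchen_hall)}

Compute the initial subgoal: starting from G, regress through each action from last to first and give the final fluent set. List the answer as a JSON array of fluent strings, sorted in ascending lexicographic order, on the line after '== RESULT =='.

Regress step by step:
  through step 2 (move(lab,hall)): drop {at(hall)}, keep {open(d_kitchen_hall)}, require {at(lab), open(d_lab_hall)}
    → {at(lab), open(d_kitchen_hall), open(d_lab_hall)}
  through step 1 (move(hall,lab)): drop {at(lab)}, keep {open(d_kitchen_hall), open(d_lab_hall)}, require {at(hall), open(d_lab_hall)}
    → {at(hall), open(d_kitchen_hall), open(d_lab_hall)}

== RESULT ==
["at(hall)", "open(d_kitchen_hall)", "open(d_lab_hall)"]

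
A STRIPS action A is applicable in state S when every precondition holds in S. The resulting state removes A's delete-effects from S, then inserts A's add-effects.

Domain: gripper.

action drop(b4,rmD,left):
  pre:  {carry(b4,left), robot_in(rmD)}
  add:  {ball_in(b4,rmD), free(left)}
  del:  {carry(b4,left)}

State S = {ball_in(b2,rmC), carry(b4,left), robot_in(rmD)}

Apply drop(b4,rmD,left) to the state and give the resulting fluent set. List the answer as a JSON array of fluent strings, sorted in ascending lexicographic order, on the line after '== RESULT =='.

Compute (S \ del) ∪ add:
  pre ⊆ S: {carry(b4,left), robot_in(rmD)} ⊆ S  — applicable
  S \ del = {ball_in(b2,rmC), robot_in(rmD)}
  ∪ add   = {ball_in(b2,rmC), ball_in(b4,rmD), free(left), robot_in(rmD)}

== RESULT ==
["ball_in(b2,rmC)", "ball_in(b4,rmD)", "free(left)", "robot_in(rmD)"]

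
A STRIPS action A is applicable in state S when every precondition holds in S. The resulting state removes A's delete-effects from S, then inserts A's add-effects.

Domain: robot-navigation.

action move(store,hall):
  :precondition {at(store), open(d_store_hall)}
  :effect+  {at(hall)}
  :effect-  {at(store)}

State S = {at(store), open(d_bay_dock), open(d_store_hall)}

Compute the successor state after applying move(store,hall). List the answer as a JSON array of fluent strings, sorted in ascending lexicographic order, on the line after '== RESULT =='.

Progress:
  pre ⊆ S: {at(store), open(d_store_hall)} ⊆ S  — applicable
  S \ del = {open(d_bay_dock), open(d_store_hall)}
  ∪ add   = {at(hall), open(d_bay_dock), open(d_store_hall)}

== RESULT ==
["at(hall)", "open(d_bay_dock)", "open(d_store_hall)"]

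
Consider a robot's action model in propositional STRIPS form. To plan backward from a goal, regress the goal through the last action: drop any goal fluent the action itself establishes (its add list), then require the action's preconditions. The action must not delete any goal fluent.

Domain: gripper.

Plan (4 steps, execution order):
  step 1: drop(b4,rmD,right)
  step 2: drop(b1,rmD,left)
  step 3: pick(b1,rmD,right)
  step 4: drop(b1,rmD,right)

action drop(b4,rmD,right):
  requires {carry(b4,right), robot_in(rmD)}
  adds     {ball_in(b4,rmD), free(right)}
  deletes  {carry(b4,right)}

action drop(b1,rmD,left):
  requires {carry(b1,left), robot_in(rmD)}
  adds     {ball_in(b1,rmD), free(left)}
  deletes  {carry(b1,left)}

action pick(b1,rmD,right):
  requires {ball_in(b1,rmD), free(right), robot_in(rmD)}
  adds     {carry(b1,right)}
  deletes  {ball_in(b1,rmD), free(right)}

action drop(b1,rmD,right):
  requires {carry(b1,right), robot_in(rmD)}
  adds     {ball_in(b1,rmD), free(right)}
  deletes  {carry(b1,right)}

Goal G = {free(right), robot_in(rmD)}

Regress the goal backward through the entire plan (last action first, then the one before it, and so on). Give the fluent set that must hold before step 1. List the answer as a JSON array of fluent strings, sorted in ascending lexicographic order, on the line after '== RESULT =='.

Regress step by step:
  through step 4 (drop(b1,rmD,right)): drop {free(right)}, keep {robot_in(rmD)}, require {carry(b1,right), robot_in(rmD)}
    → {carry(b1,right), robot_in(rmD)}
  through step 3 (pick(b1,rmD,right)): drop {carry(b1,right)}, keep {robot_in(rmD)}, require {ball_in(b1,rmD), free(right), robot_in(rmD)}
    → {ball_in(b1,rmD), free(right), robot_in(rmD)}
  through step 2 (drop(b1,rmD,left)): drop {ball_in(b1,rmD)}, keep {free(right), robot_in(rmD)}, require {carry(b1,left), robot_in(rmD)}
    → {carry(b1,left), free(right), robot_in(rmD)}
  through step 1 (drop(b4,rmD,right)): drop {free(right)}, keep {carry(b1,left), robot_in(rmD)}, require {carry(b4,right), robot_in(rmD)}
    → {carry(b1,left), carry(b4,right), robot_in(rmD)}

== RESULT ==
["carry(b1,left)", "carry(b4,right)", "robot_in(rmD)"]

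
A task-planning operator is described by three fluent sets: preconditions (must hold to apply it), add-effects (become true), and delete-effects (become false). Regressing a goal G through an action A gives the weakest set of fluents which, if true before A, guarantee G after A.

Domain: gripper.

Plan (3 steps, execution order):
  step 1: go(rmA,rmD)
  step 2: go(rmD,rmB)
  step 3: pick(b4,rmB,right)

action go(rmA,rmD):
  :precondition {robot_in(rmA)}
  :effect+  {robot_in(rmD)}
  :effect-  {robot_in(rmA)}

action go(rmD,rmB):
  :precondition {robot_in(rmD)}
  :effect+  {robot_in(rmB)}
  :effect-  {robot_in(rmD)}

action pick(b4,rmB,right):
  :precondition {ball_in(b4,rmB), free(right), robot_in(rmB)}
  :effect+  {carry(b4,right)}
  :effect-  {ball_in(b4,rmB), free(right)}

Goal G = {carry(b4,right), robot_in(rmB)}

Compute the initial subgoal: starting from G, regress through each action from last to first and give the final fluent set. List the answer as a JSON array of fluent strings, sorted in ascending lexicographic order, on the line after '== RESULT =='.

Regress step by step:
  through step 3 (pick(b4,rmB,right)): drop {carry(b4,right)}, keep {robot_in(rmB)}, require {ball_in(b4,rmB), free(right), robot_in(rmB)}
    → {ball_in(b4,rmB), free(right), robot_in(rmB)}
  through step 2 (go(rmD,rmB)): drop {robot_in(rmB)}, keep {ball_in(b4,rmB), free(right)}, require {robot_in(rmD)}
    → {ball_in(b4,rmB), free(right), robot_in(rmD)}
  through step 1 (go(rmA,rmD)): drop {robot_in(rmD)}, keep {ball_in(b4,rmB), free(right)}, require {robot_in(rmA)}
    → {ball_in(b4,rmB), free(right), robot_in(rmA)}

== RESULT ==
["ball_in(b4,rmB)", "free(right)", "robot_in(rmA)"]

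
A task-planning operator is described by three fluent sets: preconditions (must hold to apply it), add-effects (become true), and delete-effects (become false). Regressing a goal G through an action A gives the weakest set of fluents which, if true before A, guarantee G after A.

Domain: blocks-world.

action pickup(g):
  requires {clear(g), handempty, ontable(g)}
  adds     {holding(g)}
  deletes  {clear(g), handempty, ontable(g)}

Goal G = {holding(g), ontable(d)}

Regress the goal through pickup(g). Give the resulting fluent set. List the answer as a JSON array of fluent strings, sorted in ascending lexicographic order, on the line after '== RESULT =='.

Regress:
  G ∩ del = {}  (empty — regression defined)
  G \ add = {holding(g), ontable(d)} \ {holding(g)} = {ontable(d)}
  ∪ pre   = {ontable(d)} ∪ {clear(g), handempty, ontable(g)}
          = {clear(g), handempty, ontable(d), ontable(g)}

== RESULT ==
["clear(g)", "handempty", "ontable(d)", "ontable(g)"]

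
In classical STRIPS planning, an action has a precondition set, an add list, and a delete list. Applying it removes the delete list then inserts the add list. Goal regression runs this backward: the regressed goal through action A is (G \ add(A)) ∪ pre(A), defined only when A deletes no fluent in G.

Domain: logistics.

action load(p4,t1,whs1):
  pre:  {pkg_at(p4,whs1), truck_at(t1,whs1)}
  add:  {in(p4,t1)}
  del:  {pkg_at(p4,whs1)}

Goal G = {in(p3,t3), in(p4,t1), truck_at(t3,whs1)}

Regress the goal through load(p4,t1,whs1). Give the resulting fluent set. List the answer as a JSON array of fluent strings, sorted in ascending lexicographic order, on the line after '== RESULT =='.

Compute (G \ add) ∪ pre:
  G ∩ del = {}  (empty — regression defined)
  G \ add = {in(p3,t3), in(p4,t1), truck_at(t3,whs1)} \ {in(p4,t1)} = {in(p3,t3), truck_at(t3,whs1)}
  ∪ pre   = {in(p3,t3), truck_at(t3,whs1)} ∪ {pkg_at(p4,whs1), truck_at(t1,whs1)}
          = {in(p3,t3), pkg_at(p4,whs1), truck_at(t1,whs1), truck_at(t3,whs1)}

== RESULT ==
["in(p3,t3)", "pkg_at(p4,whs1)", "truck_at(t1,whs1)", "truck_at(t3,whs1)"]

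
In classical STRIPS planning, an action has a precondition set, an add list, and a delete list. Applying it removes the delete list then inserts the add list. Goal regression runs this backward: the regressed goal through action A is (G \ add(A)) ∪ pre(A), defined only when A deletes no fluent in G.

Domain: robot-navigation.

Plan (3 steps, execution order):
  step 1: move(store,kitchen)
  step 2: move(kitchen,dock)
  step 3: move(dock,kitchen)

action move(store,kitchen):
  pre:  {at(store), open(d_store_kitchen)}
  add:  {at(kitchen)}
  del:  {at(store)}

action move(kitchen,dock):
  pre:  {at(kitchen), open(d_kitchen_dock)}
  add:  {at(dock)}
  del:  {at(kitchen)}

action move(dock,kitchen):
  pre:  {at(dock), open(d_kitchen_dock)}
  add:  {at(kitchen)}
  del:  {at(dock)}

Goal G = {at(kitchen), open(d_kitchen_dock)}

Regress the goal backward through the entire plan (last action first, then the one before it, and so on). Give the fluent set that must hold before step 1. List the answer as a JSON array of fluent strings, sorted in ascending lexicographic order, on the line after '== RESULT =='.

Work backward from the goal:
  through step 3 (move(dock,kitchen)): drop {at(kitchen)}, keep {open(d_kitchen_dock)}, require {at(dock), open(d_kitchen_dock)}
    → {at(dock), open(d_kitchen_dock)}
  through step 2 (move(kitchen,dock)): drop {at(dock)}, keep {open(d_kitchen_dock)}, require {at(kitchen), open(d_kitchen_dock)}
    → {at(kitchen), open(d_kitchen_dock)}
  through step 1 (move(store,kitchen)): drop {at(kitchen)}, keep {open(d_kitchen_dock)}, require {at(store), open(d_store_kitchen)}
    → {at(store), open(d_kitchen_dock), open(d_store_kitchen)}

== RESULT ==
["at(store)", "open(d_kitchen_dock)", "open(d_store_kitchen)"]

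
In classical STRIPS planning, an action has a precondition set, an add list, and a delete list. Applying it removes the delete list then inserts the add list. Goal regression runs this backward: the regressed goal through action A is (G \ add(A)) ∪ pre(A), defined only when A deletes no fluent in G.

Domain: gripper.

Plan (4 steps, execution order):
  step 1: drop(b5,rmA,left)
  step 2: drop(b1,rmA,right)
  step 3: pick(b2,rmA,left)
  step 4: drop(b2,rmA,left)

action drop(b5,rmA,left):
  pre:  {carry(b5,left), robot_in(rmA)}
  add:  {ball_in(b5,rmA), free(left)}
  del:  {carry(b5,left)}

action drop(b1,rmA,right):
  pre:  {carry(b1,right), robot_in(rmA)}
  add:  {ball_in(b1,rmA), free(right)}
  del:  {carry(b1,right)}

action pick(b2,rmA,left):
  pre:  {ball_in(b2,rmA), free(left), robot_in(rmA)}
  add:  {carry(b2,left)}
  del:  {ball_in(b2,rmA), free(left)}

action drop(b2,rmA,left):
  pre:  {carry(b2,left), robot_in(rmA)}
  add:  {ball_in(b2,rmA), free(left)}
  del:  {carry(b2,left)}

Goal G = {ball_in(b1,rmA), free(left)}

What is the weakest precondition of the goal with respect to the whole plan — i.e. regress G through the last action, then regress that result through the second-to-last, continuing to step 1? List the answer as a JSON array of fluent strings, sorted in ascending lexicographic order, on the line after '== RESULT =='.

Work backward from the goal:
  through step 4 (drop(b2,rmA,left)): drop {free(left)}, keep {ball_in(b1,rmA)}, require {carry(b2,left), robot_in(rmA)}
    → {ball_in(b1,rmA), carry(b2,left), robot_in(rmA)}
  through step 3 (pick(b2,rmA,left)): drop {carry(b2,left)}, keep {ball_in(b1,rmA), robot_in(rmA)}, require {ball_in(b2,rmA), free(left), robot_in(rmA)}
    → {ball_in(b1,rmA), ball_in(b2,rmA), free(left), robot_in(rmA)}
  through step 2 (drop(b1,rmA,right)): drop {ball_in(b1,rmA)}, keep {ball_in(b2,rmA), free(left), robot_in(rmA)}, require {carry(b1,right), robot_in(rmA)}
    → {ball_in(b2,rmA), carry(b1,right), free(left), robot_in(rmA)}
  through step 1 (drop(b5,rmA,left)): drop {free(left)}, keep {ball_in(b2,rmA), carry(b1,right), robot_in(rmA)}, require {carry(b5,left), robot_in(rmA)}
    → {ball_in(b2,rmA), carry(b1,right), carry(b5,left), robot_in(rmA)}

== RESULT ==
["ball_in(b2,rmA)", "carry(b1,right)", "carry(b5,left)", "robot_in(rmA)"]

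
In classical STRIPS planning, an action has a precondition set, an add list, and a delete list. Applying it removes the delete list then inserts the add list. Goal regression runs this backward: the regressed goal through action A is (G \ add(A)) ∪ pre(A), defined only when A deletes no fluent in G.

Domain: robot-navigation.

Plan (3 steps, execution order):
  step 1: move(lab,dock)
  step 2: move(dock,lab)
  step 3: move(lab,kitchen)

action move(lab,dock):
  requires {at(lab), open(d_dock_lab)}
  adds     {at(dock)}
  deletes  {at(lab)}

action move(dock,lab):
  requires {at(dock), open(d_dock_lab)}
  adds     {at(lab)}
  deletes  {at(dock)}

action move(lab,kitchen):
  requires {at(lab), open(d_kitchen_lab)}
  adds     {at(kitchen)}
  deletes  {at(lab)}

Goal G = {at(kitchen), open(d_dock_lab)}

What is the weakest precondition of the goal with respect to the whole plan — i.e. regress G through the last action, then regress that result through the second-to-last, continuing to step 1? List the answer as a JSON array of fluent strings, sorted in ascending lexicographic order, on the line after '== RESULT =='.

Regress step by step:
  through step 3 (move(lab,kitchen)): drop {at(kitchen)}, keep {open(d_dock_lab)}, require {at(lab), open(d_kitchen_lab)}
    → {at(lab), open(d_dock_lab), open(d_kitchen_lab)}
  through step 2 (move(dock,lab)): drop {at(lab)}, keep {open(d_dock_lab), open(d_kitchen_lab)}, require {at(dock), open(d_dock_lab)}
    → {at(dock), open(d_dock_lab), open(d_kitchen_lab)}
  through step 1 (move(lab,dock)): drop {at(dock)}, keep {open(d_dock_lab), open(d_kitchen_lab)}, require {at(lab), open(d_dock_lab)}
    → {at(lab), open(d_dock_lab), open(d_kitchen_lab)}

== RESULT ==
["at(lab)", "open(d_dock_lab)", "open(d_kitchen_lab)"]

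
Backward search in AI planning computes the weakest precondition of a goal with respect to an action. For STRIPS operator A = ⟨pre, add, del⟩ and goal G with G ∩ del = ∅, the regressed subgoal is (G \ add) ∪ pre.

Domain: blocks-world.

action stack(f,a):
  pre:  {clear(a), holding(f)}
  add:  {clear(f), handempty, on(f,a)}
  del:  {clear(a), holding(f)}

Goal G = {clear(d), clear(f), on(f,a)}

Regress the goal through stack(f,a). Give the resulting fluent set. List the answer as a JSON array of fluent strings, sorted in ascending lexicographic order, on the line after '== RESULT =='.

Compute (G \ add) ∪ pre:
  G ∩ del = {}  (empty — regression defined)
  G \ add = {clear(d), clear(f), on(f,a)} \ {clear(f), handempty, on(f,a)} = {clear(d)}
  ∪ pre   = {clear(d)} ∪ {clear(a), holding(f)}
          = {clear(a), clear(d), holding(f)}

== RESULT ==
["clear(a)", "clear(d)", "holding(f)"]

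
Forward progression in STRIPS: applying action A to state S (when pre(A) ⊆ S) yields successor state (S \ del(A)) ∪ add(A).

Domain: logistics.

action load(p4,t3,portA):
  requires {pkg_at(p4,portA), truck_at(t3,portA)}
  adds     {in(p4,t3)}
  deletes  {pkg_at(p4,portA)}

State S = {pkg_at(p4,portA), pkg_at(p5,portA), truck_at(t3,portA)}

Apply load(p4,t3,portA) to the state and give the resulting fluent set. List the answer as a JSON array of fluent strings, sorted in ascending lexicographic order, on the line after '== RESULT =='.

Progress:
  pre ⊆ S: {pkg_at(p4,portA), truck_at(t3,portA)} ⊆ S  — applicable
  S \ del = {pkg_at(p5,portA), truck_at(t3,portA)}
  ∪ add   = {in(p4,t3), pkg_at(p5,portA), truck_at(t3,portA)}

== RESULT ==
["in(p4,t3)", "pkg_at(p5,portA)", "truck_at(t3,portA)"]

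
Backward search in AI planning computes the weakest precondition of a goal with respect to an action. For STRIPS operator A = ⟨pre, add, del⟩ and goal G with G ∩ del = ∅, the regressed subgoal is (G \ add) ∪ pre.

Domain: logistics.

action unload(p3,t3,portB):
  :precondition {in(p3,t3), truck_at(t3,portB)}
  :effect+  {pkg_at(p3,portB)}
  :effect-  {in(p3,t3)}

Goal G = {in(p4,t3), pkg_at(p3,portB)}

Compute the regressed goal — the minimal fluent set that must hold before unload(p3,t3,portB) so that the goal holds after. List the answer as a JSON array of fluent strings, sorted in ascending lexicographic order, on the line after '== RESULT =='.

Regress:
  G ∩ del = {}  (empty — regression defined)
  G \ add = {in(p4,t3), pkg_at(p3,portB)} \ {pkg_at(p3,portB)} = {in(p4,t3)}
  ∪ pre   = {in(p4,t3)} ∪ {in(p3,t3), truck_at(t3,portB)}
          = {in(p3,t3), in(p4,t3), truck_at(t3,portB)}

== RESULT ==
["in(p3,t3)", "in(p4,t3)", "truck_at(t3,portB)"]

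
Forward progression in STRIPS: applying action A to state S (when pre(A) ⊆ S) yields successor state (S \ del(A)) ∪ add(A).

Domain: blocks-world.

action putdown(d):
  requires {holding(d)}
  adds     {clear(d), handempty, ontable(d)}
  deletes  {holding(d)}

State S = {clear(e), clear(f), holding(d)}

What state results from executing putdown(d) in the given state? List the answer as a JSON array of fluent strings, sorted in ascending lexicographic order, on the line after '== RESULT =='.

Compute (S \ del) ∪ add:
  pre ⊆ S: {holding(d)} ⊆ S  — applicable
  S \ del = {clear(e), clear(f)}
  ∪ add   = {clear(d), clear(e), clear(f), handempty, ontable(d)}

== RESULT ==
["clear(d)", "clear(e)", "clear(f)", "handempty", "ontable(d)"]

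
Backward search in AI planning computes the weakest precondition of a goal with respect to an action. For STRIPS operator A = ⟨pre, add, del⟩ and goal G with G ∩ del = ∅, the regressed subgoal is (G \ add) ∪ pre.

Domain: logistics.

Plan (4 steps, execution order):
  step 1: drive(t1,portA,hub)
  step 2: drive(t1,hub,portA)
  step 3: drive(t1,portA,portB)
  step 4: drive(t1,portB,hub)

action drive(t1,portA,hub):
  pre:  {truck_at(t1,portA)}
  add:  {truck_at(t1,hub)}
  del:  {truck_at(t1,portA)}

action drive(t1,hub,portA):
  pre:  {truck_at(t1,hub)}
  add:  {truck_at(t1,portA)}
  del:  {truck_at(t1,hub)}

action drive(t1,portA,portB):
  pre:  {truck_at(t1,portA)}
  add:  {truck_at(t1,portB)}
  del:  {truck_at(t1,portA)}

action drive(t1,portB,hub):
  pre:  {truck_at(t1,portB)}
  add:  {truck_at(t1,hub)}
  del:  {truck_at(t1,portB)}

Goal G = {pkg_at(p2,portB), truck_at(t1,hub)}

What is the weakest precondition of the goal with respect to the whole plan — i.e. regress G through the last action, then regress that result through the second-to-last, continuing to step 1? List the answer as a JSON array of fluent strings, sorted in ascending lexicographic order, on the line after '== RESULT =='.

Regress step by step:
  through step 4 (drive(t1,portB,hub)): drop {truck_at(t1,hub)}, keep {pkg_at(p2,portB)}, require {truck_at(t1,portB)}
    → {pkg_at(p2,portB), truck_at(t1,portB)}
  through step 3 (drive(t1,portA,portB)): drop {truck_at(t1,portB)}, keep {pkg_at(p2,portB)}, require {truck_at(t1,portA)}
    → {pkg_at(p2,portB), truck_at(t1,portA)}
  through step 2 (drive(t1,hub,portA)): drop {truck_at(t1,portA)}, keep {pkg_at(p2,portB)}, require {truck_at(t1,hub)}
    → {pkg_at(p2,portB), truck_at(t1,hub)}
  through step 1 (drive(t1,portA,hub)): drop {truck_at(t1,hub)}, keep {pkg_at(p2,portB)}, require {truck_at(t1,portA)}
    → {pkg_at(p2,portB), truck_at(t1,portA)}

== RESULT ==
["pkg_at(p2,portB)", "truck_at(t1,portA)"]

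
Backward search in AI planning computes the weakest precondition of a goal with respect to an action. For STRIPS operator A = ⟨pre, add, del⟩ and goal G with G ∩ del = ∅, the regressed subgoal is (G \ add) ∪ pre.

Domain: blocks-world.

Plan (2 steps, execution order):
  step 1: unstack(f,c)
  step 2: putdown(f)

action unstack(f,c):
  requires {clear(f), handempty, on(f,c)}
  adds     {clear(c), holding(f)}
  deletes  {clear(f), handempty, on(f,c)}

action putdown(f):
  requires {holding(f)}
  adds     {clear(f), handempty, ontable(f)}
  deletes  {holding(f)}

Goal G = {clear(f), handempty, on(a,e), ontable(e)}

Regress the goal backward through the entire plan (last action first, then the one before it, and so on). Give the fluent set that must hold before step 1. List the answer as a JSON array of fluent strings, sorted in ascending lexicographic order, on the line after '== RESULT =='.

Regress step by step:
  through step 2 (putdown(f)): drop {clear(f), handempty}, keep {on(a,e), ontable(e)}, require {holding(f)}
    → {holding(f), on(a,e), ontable(e)}
  through step 1 (unstack(f,c)): drop {holding(f)}, keep {on(a,e), ontable(e)}, require {clear(f), handempty, on(f,c)}
    → {clear(f), handempty, on(a,e), on(f,c), ontable(e)}

== RESULT ==
["clear(f)", "handempty", "on(a,e)", "on(f,c)", "ontable(e)"]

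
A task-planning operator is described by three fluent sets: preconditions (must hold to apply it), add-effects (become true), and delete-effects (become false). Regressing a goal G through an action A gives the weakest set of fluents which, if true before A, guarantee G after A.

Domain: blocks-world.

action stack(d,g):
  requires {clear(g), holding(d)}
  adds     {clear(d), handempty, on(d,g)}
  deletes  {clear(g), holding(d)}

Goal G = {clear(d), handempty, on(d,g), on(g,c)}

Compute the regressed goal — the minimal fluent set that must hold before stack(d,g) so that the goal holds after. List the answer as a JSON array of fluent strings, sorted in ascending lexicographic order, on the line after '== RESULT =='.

Compute (G \ add) ∪ pre:
  G ∩ del = {}  (empty — regression defined)
  G \ add = {clear(d), handempty, on(d,g), on(g,c)} \ {clear(d), handempty, on(d,g)} = {on(g,c)}
  ∪ pre   = {on(g,c)} ∪ {clear(g), holding(d)}
          = {clear(g), holding(d), on(g,c)}

== RESULT ==
["clear(g)", "holding(d)", "on(g,c)"]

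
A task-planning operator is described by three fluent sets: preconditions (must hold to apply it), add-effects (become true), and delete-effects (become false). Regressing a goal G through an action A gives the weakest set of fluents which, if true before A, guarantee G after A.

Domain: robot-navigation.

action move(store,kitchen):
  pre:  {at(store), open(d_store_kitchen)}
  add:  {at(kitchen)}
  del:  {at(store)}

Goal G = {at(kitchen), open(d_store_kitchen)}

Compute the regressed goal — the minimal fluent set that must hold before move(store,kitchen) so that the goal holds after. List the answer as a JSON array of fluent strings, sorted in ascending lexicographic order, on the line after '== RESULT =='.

Regress:
  G ∩ del = {}  (empty — regression defined)
  G \ add = {at(kitchen), open(d_store_kitchen)} \ {at(kitchen)} = {open(d_store_kitchen)}
  ∪ pre   = {open(d_store_kitchen)} ∪ {at(store), open(d_store_kitchen)}
          = {at(store), open(d_store_kitchen)}

== RESULT ==
["at(store)", "open(d_store_kitchen)"]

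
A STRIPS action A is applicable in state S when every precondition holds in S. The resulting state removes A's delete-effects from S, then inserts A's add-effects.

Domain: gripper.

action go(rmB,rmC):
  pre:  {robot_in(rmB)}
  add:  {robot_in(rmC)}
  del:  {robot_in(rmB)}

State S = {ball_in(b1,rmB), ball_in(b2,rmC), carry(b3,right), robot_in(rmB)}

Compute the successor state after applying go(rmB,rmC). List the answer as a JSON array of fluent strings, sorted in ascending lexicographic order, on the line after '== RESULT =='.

Compute (S \ del) ∪ add:
  pre ⊆ S: {robot_in(rmB)} ⊆ S  — applicable
  S \ del = {ball_in(b1,rmB), ball_in(b2,rmC), carry(b3,right)}
  ∪ add   = {ball_in(b1,rmB), ball_in(b2,rmC), carry(b3,right), robot_in(rmC)}

== RESULT ==
["ball_in(b1,rmB)", "ball_in(b2,rmC)", "carry(b3,right)", "robot_in(rmC)"]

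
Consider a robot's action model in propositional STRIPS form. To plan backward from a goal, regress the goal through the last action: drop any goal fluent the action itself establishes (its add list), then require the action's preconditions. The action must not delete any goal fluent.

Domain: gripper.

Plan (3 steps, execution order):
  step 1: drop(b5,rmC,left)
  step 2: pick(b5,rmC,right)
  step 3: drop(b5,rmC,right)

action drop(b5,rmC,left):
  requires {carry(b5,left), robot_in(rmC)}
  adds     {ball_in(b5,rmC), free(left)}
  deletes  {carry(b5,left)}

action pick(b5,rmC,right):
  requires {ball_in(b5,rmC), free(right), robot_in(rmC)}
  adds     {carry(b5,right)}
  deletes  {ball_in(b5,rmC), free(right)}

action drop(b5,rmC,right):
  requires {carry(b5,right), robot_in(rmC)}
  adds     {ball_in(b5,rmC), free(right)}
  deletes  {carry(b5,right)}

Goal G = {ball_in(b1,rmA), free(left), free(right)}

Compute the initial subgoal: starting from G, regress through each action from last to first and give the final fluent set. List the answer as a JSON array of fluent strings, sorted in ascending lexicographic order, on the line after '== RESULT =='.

Work backward from the goal:
  through step 3 (drop(b5,rmC,right)): drop {free(right)}, keep {ball_in(b1,rmA), free(left)}, require {carry(b5,right), robot_in(rmC)}
    → {ball_in(b1,rmA), carry(b5,right), free(left), robot_in(rmC)}
  through step 2 (pick(b5,rmC,right)): drop {carry(b5,right)}, keep {ball_in(b1,rmA), free(left), robot_in(rmC)}, require {ball_in(b5,rmC), free(right), robot_in(rmC)}
    → {ball_in(b1,rmA), ball_in(b5,rmC), free(left), free(right), robot_in(rmC)}
  through step 1 (drop(b5,rmC,left)): drop {ball_in(b5,rmC), free(left)}, keep {ball_in(b1,rmA), free(right), robot_in(rmC)}, require {carry(b5,left), robot_in(rmC)}
    → {ball_in(b1,rmA), carry(b5,left), free(right), robot_in(rmC)}

== RESULT ==
["ball_in(b1,rmA)", "carry(b5,left)", "free(right)", "robot_in(rmC)"]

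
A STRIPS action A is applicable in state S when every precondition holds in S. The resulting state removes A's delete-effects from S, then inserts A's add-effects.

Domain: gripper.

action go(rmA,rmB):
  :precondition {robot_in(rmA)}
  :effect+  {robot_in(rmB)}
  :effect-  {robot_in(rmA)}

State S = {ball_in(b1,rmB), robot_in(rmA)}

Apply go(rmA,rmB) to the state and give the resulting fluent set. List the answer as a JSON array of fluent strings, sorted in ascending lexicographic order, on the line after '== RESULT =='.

Compute (S \ del) ∪ add:
  pre ⊆ S: {robot_in(rmA)} ⊆ S  — applicable
  S \ del = {ball_in(b1,rmB)}
  ∪ add   = {ball_in(b1,rmB), robot_in(rmB)}

== RESULT ==
["ball_in(b1,rmB)", "robot_in(rmB)"]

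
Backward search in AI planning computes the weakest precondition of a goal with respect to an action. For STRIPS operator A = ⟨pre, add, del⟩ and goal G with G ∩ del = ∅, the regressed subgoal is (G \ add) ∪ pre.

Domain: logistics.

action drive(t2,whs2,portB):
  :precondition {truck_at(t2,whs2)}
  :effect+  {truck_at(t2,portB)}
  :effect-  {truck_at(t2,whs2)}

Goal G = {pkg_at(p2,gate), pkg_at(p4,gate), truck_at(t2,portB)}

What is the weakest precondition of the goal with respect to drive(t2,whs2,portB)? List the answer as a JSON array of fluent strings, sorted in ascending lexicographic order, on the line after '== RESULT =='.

Regress:
  G ∩ del = {}  (empty — regression defined)
  G \ add = {pkg_at(p2,gate), pkg_at(p4,gate), truck_at(t2,portB)} \ {truck_at(t2,portB)} = {pkg_at(p2,gate), pkg_at(p4,gate)}
  ∪ pre   = {pkg_at(p2,gate), pkg_at(p4,gate)} ∪ {truck_at(t2,whs2)}
          = {pkg_at(p2,gate), pkg_at(p4,gate), truck_at(t2,whs2)}

== RESULT ==
["pkg_at(p2,gate)", "pkg_at(p4,gate)", "truck_at(t2,whs2)"]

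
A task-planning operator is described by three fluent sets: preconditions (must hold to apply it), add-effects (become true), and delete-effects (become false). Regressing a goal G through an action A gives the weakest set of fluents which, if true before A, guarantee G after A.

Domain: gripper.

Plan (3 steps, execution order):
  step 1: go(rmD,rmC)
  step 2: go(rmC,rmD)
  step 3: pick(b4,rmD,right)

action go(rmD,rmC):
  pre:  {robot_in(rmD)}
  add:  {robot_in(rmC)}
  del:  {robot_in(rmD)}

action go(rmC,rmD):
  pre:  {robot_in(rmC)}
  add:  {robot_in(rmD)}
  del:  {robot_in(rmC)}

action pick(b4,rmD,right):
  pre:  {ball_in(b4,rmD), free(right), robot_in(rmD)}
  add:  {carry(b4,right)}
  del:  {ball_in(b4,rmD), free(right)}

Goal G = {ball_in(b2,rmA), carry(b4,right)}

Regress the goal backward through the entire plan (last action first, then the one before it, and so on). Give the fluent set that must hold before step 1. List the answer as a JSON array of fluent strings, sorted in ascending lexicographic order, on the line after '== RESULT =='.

Regress step by step:
  through step 3 (pick(b4,rmD,right)): drop {carry(b4,right)}, keep {ball_in(b2,rmA)}, require {ball_in(b4,rmD), free(right), robot_in(rmD)}
    → {ball_in(b2,rmA), ball_in(b4,rmD), free(right), robot_in(rmD)}
  through step 2 (go(rmC,rmD)): drop {robot_in(rmD)}, keep {ball_in(b2,rmA), ball_in(b4,rmD), free(right)}, require {robot_in(rmC)}
    → {ball_in(b2,rmA), ball_in(b4,rmD), free(right), robot_in(rmC)}
  through step 1 (go(rmD,rmC)): drop {robot_in(rmC)}, keep {ball_in(b2,rmA), ball_in(b4,rmD), free(right)}, require {robot_in(rmD)}
    → {ball_in(b2,rmA), ball_in(b4,rmD), free(right), robot_in(rmD)}

== RESULT ==
["ball_in(b2,rmA)", "ball_in(b4,rmD)", "free(right)", "robot_in(rmD)"]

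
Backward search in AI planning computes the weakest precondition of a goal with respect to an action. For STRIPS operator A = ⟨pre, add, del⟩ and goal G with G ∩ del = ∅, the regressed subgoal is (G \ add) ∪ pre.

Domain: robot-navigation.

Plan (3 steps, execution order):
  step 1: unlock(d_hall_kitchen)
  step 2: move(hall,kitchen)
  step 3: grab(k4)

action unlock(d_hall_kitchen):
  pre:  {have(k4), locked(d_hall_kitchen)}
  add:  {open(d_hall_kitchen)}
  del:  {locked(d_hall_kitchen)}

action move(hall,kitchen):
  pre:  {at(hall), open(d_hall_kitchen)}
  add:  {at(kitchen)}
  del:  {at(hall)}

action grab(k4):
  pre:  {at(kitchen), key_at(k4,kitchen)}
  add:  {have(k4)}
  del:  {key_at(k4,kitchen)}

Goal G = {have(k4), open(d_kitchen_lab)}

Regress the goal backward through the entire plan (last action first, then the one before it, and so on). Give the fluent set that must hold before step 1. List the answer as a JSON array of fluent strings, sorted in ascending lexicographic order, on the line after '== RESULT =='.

Work backward from the goal:
  through step 3 (grab(k4)): drop {have(k4)}, keep {open(d_kitchen_lab)}, require {at(kitchen), key_at(k4,kitchen)}
    → {at(kitchen), key_at(k4,kitchen), open(d_kitchen_lab)}
  through step 2 (move(hall,kitchen)): drop {at(kitchen)}, keep {key_at(k4,kitchen), open(d_kitchen_lab)}, require {at(hall), open(d_hall_kitchen)}
    → {at(hall), key_at(k4,kitchen), open(d_hall_kitchen), open(d_kitchen_lab)}
  through step 1 (unlock(d_hall_kitchen)): drop {open(d_hall_kitchen)}, keep {at(hall), key_at(k4,kitchen), open(d_kitchen_lab)}, require {have(k4), locked(d_hall_kitchen)}
    → {at(hall), have(k4), key_at(k4,kitchen), locked(d_hall_kitchen), open(d_kitchen_lab)}

== RESULT ==
["at(hall)", "have(k4)", "key_at(k4,kitchen)", "locked(d_hall_kitchen)", "open(d_kitchen_lab)"]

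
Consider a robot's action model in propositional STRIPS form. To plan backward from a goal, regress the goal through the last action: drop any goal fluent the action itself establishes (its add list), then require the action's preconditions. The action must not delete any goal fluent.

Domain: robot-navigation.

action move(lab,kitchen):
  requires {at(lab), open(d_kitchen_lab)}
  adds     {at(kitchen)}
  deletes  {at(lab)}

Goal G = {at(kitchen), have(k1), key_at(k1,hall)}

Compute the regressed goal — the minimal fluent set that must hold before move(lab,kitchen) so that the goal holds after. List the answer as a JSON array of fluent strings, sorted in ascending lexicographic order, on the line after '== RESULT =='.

Regress:
  G ∩ del = {}  (empty — regression defined)
  G \ add = {at(kitchen), have(k1), key_at(k1,hall)} \ {at(kitchen)} = {have(k1), key_at(k1,hall)}
  ∪ pre   = {have(k1), key_at(k1,hall)} ∪ {at(lab), open(d_kitchen_lab)}
          = {at(lab), have(k1), key_at(k1,hall), open(d_kitchen_lab)}

== RESULT ==
["at(lab)", "have(k1)", "key_at(k1,hall)", "open(d_kitchen_lab)"]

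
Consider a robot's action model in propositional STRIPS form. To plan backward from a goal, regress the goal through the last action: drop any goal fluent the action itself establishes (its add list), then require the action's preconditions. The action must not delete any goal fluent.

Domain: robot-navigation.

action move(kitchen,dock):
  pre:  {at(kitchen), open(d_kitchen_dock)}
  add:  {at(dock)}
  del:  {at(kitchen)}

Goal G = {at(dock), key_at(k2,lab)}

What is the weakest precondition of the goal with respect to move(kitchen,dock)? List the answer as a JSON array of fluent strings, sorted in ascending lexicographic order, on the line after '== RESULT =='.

Regress:
  G ∩ del = {}  (empty — regression defined)
  G \ add = {at(dock), key_at(k2,lab)} \ {at(dock)} = {key_at(k2,lab)}
  ∪ pre   = {key_at(k2,lab)} ∪ {at(kitchen), open(d_kitchen_dock)}
          = {at(kitchen), key_at(k2,lab), open(d_kitchen_dock)}

== RESULT ==
["at(kitchen)", "key_at(k2,lab)", "open(d_kitchen_dock)"]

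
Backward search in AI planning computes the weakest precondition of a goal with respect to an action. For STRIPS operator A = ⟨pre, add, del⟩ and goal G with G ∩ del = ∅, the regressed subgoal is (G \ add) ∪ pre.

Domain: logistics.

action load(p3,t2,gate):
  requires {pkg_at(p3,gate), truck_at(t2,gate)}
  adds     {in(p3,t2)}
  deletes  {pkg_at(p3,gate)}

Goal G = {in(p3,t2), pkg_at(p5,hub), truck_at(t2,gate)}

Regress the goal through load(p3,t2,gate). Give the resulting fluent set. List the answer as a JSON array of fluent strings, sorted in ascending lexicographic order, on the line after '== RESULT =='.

Compute (G \ add) ∪ pre:
  G ∩ del = {}  (empty — regression defined)
  G \ add = {in(p3,t2), pkg_at(p5,hub), truck_at(t2,gate)} \ {in(p3,t2)} = {pkg_at(p5,hub), truck_at(t2,gate)}
  ∪ pre   = {pkg_at(p5,hub), truck_at(t2,gate)} ∪ {pkg_at(p3,gate), truck_at(t2,gate)}
          = {pkg_at(p3,gate), pkg_at(p5,hub), truck_at(t2,gate)}

== RESULT ==
["pkg_at(p3,gate)", "pkg_at(p5,hub)", "truck_at(t2,gate)"]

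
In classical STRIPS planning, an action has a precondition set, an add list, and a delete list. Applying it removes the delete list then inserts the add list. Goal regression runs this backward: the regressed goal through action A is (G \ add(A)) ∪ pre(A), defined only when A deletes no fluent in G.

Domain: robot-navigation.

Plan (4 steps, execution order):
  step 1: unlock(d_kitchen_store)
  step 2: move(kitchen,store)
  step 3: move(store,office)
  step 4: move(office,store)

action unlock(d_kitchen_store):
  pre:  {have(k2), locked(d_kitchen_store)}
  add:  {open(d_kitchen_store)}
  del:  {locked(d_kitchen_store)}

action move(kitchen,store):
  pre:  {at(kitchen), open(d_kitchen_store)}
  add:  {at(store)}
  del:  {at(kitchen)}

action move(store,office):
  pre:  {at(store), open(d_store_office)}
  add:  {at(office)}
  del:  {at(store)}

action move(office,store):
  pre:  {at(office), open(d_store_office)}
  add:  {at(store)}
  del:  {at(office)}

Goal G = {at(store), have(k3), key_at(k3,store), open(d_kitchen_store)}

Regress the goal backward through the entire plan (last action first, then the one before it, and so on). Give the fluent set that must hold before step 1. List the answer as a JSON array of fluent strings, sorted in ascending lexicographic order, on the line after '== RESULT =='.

Work backward from the goal:
  through step 4 (move(office,store)): drop {at(store)}, keep {have(k3), key_at(k3,store), open(d_kitchen_store)}, require {at(office), open(d_store_office)}
    → {at(office), have(k3), key_at(k3,store), open(d_kitchen_store), open(d_store_office)}
  through step 3 (move(store,office)): drop {at(office)}, keep {have(k3), key_at(k3,store), open(d_kitchen_store), open(d_store_office)}, require {at(store), open(d_store_office)}
    → {at(store), have(k3), key_at(k3,store), open(d_kitchen_store), open(d_store_office)}
  through step 2 (move(kitchen,store)): drop {at(store)}, keep {have(k3), key_at(k3,store), open(d_kitchen_store), open(d_store_office)}, require {at(kitchen), open(d_kitchen_store)}
    → {at(kitchen), have(k3), key_at(k3,store), open(d_kitchen_store), open(d_store_office)}
  through step 1 (unlock(d_kitchen_store)): drop {open(d_kitchen_store)}, keep {at(kitchen), have(k3), key_at(k3,store), open(d_store_office)}, require {have(k2), locked(d_kitchen_store)}
    → {at(kitchen), have(k2), have(k3), key_at(k3,store), locked(d_kitchen_store), open(d_store_office)}

== RESULT ==
["at(kitchen)", "have(k2)", "have(k3)", "key_at(k3,store)", "locked(d_kitchen_store)", "open(d_store_office)"]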